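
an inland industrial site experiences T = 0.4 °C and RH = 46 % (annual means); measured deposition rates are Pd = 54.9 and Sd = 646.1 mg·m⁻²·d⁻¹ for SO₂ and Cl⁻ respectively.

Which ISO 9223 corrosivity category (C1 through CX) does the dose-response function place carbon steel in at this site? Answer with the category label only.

C3

carbon steel: f(T) = +0.150·(T−10) [T≤10 °C] = -1.4400
  Pd branch = 1.77·Pd^0.52·e^(0.02·RH+f) = 8.447 μm/a
  Cl⁻ term: 0.102·646.1^0.62·exp(0.033·46+0.04·0.4) = 26.13
  r_corr = 8.447 + 26.13 = 34.58 μm/a
34.6 μm/a falls in (25, 50] for carbon steel → category C3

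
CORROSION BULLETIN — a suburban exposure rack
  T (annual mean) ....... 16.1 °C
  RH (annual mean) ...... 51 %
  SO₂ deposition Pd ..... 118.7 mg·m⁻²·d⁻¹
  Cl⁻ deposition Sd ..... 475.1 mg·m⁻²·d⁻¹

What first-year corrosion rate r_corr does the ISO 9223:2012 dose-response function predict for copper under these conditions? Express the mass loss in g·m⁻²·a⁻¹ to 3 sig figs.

copper: T>10 °C ⇒ hinge -0.080·(16.1−10) = -0.4880
  Pd branch = 0.0053·Pd^0.26·e^(0.059·RH+f) = 0.2283 μm/a
  Sd branch = 0.01025·Sd^0.27·e^(0.036·RH+0.049·T) = 0.7472 μm/a
  r_corr = 0.2283 + 0.7472 = 0.9755 μm/a
Convert to mass loss: 0.9755 μm/a × 8.96 g/cm³ = 8.74 g·m⁻²·a⁻¹

r_corr = 8.74 g·m⁻²·a⁻¹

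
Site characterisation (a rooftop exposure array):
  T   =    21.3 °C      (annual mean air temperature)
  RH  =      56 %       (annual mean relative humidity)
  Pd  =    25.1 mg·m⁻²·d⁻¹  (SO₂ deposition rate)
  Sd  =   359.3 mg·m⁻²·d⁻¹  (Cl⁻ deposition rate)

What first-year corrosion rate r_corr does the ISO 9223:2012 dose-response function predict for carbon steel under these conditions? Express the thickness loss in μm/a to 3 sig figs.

r_corr = 74.0 μm/a

carbon steel: T>10 °C ⇒ hinge -0.054·(21.3−10) = -0.6102
  Pd branch = 1.77·Pd^0.52·e^(0.02·RH+f) = 15.75 μm/a
  Cl⁻ term: 0.102·359.3^0.62·exp(0.033·56+0.04·21.3) = 58.29
  sum: 15.75 + 58.29 → r_corr = 74.04 μm/a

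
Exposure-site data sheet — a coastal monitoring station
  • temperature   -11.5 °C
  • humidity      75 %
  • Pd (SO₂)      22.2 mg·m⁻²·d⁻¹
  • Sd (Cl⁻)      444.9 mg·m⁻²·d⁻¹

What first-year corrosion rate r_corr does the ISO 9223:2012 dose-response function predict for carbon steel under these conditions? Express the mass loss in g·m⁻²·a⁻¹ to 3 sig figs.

r_corr = 276 g·m⁻²·a⁻¹

carbon steel: f(T) = +0.150·(T−10) [T≤10 °C] = -3.2250
  Pd branch = 1.77·Pd^0.52·e^(0.02·RH+f) = 1.581 μm/a
  Sd branch = 0.102·Sd^0.62·e^(0.033·RH+0.04·T) = 33.54 μm/a
  r_corr = 1.581 + 33.54 = 35.13 μm/a
Convert to mass loss: 35.13 μm/a × 7.85 g/cm³ = 275.7 g·m⁻²·a⁻¹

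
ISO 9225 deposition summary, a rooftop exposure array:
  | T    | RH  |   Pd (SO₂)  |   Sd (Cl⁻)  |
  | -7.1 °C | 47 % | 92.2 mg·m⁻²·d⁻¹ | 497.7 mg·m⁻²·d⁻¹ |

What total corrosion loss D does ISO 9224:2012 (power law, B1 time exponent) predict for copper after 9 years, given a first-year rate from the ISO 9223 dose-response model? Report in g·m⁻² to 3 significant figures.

D(9) = 9.39 g·m⁻²

copper: temperature factor f = +0.126·(-17.1) = -2.1546
  Pd branch = 0.0053·Pd^0.26·e^(0.059·RH+f) = 0.03189 μm/a
  Sd branch = 0.01025·Sd^0.27·e^(0.036·RH+0.049·T) = 0.2102 μm/a
  sum: 0.03189 + 0.2102 → r_corr = 0.2421 μm/a
Long-term exponent b (ISO 9224 Table 2, B1) = 0.667
  D(9) = 0.2421 × 9^0.667 = 0.2421 × 4.33 = 1.048 μm
  Mass loss = 1.048 μm × 8.96 g/cm³ = 9.392 g·m⁻²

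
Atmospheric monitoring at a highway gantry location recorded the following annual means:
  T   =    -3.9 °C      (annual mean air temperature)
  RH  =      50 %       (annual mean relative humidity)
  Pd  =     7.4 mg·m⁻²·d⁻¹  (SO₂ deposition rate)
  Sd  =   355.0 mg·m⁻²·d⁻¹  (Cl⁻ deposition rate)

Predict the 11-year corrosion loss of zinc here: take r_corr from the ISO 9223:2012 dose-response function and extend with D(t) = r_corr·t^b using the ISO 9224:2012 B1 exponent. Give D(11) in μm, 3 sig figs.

zinc: T≤10 °C ⇒ hinge +0.038·(-3.9−10) = -0.5282
  Pd branch = 0.0129·Pd^0.44·e^(0.046·RH+f) = 0.183 μm/a
  Cl⁻ term: 0.0175·355.0^0.57·exp(0.008·50+0.085·-3.9) = 0.5326
  r_corr = 0.183 + 0.5326 = 0.7157 μm/a
Power-law: D(11) = r_corr · 11^0.813
  D(11) = 0.7157 × 11^0.813 = 0.7157 × 7.025 = 5.028 μm

D(11) = 5.03 μm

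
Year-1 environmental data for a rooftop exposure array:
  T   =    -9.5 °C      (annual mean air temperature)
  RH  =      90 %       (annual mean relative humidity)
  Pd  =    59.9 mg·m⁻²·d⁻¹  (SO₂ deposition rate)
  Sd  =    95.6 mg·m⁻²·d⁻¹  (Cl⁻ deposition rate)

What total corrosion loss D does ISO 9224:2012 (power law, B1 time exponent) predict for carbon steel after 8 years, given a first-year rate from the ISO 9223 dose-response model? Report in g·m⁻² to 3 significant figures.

carbon steel: temperature factor f = +0.150·(-19.5) = -2.9250
  Pd branch = 1.77·Pd^0.52·e^(0.02·RH+f) = 4.827 μm/a
  Sd branch = 0.102·Sd^0.62·e^(0.033·RH+0.04·T) = 22.98 μm/a
  sum: 4.827 + 22.98 → r_corr = 27.8 μm/a
Long-term exponent b (ISO 9224 Table 2, B1) = 0.523
  D(8) = 27.8 × 8^0.523 = 27.8 × 2.967 = 82.5 μm
  Mass loss = 82.5 μm × 7.85 g/cm³ = 647.6 g·m⁻²

D(8) = 648 g·m⁻²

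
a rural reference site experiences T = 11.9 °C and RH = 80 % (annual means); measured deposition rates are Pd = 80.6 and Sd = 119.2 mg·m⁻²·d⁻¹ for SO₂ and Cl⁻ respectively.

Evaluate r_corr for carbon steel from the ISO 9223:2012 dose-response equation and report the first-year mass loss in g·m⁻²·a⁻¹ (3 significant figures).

r_corr = 959 g·m⁻²·a⁻¹

carbon steel: temperature factor f = -0.054·(1.9) = -0.1026
  sulphur-dioxide contribution → 77.55 μm/a
  chloride contribution → 44.58 μm/a
  ⇒ r_corr(carbon steel) = 122.1 μm/a
Convert to mass loss: 122.1 μm/a × 7.85 g/cm³ = 958.7 g·m⁻²·a⁻¹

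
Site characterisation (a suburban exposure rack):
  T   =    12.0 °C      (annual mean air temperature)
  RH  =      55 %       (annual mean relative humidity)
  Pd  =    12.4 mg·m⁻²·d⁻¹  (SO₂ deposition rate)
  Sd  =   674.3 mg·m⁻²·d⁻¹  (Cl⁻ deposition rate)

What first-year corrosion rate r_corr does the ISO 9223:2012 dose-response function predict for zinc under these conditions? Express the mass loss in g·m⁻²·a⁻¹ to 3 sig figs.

zinc: T>10 °C ⇒ hinge -0.071·(12.0−10) = -0.1420
  Pd branch = 0.0129·Pd^0.44·e^(0.046·RH+f) = 0.4254 μm/a
  Cl⁻ term: 0.0175·674.3^0.57·exp(0.008·55+0.085·12.0) = 3.087
  sum: 0.4254 + 3.087 → r_corr = 3.513 μm/a
Convert to mass loss: 3.513 μm/a × 7.14 g/cm³ = 25.08 g·m⁻²·a⁻¹

r_corr = 25.1 g·m⁻²·a⁻¹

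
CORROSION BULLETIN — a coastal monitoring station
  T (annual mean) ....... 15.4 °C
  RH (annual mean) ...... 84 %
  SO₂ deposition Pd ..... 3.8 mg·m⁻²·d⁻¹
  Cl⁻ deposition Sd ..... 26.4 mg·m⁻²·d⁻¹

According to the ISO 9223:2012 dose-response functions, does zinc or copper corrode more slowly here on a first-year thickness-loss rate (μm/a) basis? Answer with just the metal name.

zinc: f(T) = -0.071·(T−10) [T>10 °C] = -0.3834
  sulphur-dioxide contribution → 0.7539 μm/a
  chloride contribution → 0.8198 μm/a
  ⇒ r_corr(zinc) = 1.574 μm/a
copper: temperature factor f = -0.080·(5.4) = -0.4320
  sulphur-dioxide contribution → 0.6915 μm/a
  chloride contribution → 1.085 μm/a
  ⇒ r_corr(copper) = 1.777 μm/a
Ordering by μm/a: copper (1.78) > zinc (1.57)

zinc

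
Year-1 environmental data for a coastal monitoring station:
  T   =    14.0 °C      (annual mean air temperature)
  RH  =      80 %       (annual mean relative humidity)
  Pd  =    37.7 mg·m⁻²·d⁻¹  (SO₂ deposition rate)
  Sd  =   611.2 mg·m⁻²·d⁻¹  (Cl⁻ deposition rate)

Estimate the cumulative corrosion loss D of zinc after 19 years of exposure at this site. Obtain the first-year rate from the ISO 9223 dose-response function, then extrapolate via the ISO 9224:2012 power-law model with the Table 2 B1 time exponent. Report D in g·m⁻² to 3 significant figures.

zinc: f(T) = -0.071·(T−10) [T>10 °C] = -0.2840
  Pd branch = 0.0129·Pd^0.44·e^(0.046·RH+f) = 1.901 μm/a
  Sd branch = 0.0175·Sd^0.57·e^(0.008·RH+0.085·T) = 4.226 μm/a
  sum: 1.901 + 4.226 → r_corr = 6.127 μm/a
ISO 9224: D(t) = r_corr · t^b with b = 0.813 (zinc, B1)
  D(19) = 6.127 × 19^0.813 = 6.127 × 10.96 = 67.13 μm
  Mass loss = 67.13 μm × 7.14 g/cm³ = 479.3 g·m⁻²

D(19) = 479 g·m⁻²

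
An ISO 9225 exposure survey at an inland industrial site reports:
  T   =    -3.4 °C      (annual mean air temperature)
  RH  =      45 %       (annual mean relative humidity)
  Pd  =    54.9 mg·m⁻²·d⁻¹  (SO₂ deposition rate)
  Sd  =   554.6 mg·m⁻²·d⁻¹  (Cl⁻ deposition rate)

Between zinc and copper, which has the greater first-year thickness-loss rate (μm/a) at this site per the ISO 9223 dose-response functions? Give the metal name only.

zinc: temperature factor f = +0.038·(-13.4) = -0.5092
  sulphur-dioxide contribution → 0.358 μm/a
  chloride contribution → 0.6886 μm/a
  ⇒ r_corr(zinc) = 1.047 μm/a
copper: temperature factor f = +0.126·(-13.4) = -1.6884
  sulphur-dioxide contribution → 0.03948 μm/a
  chloride contribution → 0.2414 μm/a
  ⇒ r_corr(copper) = 0.2809 μm/a
Ordering by μm/a: zinc (1.05) > copper (0.281)

zinc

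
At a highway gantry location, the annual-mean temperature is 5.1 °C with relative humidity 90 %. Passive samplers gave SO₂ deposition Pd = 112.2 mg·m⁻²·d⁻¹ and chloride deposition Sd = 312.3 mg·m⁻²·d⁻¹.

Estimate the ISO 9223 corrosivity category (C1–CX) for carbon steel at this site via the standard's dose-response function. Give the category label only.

carbon steel: T≤10 °C ⇒ hinge +0.150·(5.1−10) = -0.7350
  Pd branch = 1.77·Pd^0.52·e^(0.02·RH+f) = 59.77 μm/a
  Sd branch = 0.102·Sd^0.62·e^(0.033·RH+0.04·T) = 85.84 μm/a
  r_corr = 59.77 + 85.84 = 145.6 μm/a
Category bounds: 80…200 μm/a bracket r_corr ⇒ C5

C5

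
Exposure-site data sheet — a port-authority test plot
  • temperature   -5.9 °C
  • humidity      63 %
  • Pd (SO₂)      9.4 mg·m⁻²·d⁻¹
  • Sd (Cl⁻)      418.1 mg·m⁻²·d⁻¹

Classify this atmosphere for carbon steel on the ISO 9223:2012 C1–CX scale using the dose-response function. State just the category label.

carbon steel: f(T) = +0.150·(T−10) [T≤10 °C] = -2.3850
  sulphur-dioxide contribution → 1.843 μm/a
  chloride contribution → 27.18 μm/a
  total first-year rate 29.02 μm/a
ISO 9223 Table 2 (carbon steel): 25 < 29 ≤ 50 μm/a ⇒ C3

C3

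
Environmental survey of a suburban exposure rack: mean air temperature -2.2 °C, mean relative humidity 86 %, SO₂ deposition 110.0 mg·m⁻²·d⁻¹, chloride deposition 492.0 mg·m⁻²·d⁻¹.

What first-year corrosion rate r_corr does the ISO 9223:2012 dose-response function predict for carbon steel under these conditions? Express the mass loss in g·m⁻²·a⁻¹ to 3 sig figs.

carbon steel: temperature factor f = +0.150·(-12.2) = -1.8300
  sulphur-dioxide contribution → 18.27 μm/a
  chloride contribution → 74.46 μm/a
  total first-year rate 92.73 μm/a
Convert to mass loss: 92.73 μm/a × 7.85 g/cm³ = 727.9 g·m⁻²·a⁻¹

r_corr = 728 g·m⁻²·a⁻¹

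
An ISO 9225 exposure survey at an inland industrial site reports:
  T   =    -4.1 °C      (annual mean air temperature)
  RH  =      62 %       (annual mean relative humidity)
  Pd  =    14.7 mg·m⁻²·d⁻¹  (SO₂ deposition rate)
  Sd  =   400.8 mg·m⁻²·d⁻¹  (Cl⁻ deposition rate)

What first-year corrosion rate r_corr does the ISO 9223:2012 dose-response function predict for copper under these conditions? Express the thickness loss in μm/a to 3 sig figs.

copper: temperature factor f = +0.126·(-14.1) = -1.7766
  SO₂ term: 0.0053·14.7^0.26·exp(0.059·62-1.7766) = 0.06996
  Sd branch = 0.01025·Sd^0.27·e^(0.036·RH+0.049·T) = 0.3941 μm/a
  sum: 0.06996 + 0.3941 → r_corr = 0.4641 μm/a

r_corr = 0.464 μm/a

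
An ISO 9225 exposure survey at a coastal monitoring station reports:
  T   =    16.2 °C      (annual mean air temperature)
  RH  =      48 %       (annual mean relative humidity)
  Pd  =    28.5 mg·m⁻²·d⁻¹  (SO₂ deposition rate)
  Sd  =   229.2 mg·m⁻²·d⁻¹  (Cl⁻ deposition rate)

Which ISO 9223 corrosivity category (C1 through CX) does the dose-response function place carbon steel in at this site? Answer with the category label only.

C3

carbon steel: T>10 °C ⇒ hinge -0.054·(16.2−10) = -0.3348
  sulphur-dioxide contribution → 18.88 μm/a
  chloride contribution → 27.62 μm/a
  total first-year rate 46.5 μm/a
46.5 μm/a falls in (25, 50] for carbon steel → category C3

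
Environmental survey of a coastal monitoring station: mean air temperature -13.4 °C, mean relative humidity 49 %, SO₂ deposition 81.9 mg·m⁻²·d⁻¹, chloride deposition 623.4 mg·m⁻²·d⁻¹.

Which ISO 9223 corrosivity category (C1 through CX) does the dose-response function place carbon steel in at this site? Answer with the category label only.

C2

carbon steel: f(T) = +0.150·(T−10) [T≤10 °C] = -3.5100
  sulphur-dioxide contribution → 1.394 μm/a
  chloride contribution → 16.25 μm/a
  total first-year rate 17.64 μm/a
ISO 9223 Table 2 (carbon steel): 1.3 < 17.6 ≤ 25 μm/a ⇒ C2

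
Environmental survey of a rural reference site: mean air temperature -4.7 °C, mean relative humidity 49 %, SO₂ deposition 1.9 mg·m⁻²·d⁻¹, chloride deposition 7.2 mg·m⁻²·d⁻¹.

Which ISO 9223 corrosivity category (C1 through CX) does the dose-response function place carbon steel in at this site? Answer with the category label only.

carbon steel: temperature factor f = +0.150·(-14.7) = -2.2050
  SO₂ term: 1.77·1.9^0.52·exp(0.02·49-2.2050) = 0.726
  Sd branch = 0.102·Sd^0.62·e^(0.033·RH+0.04·T) = 1.448 μm/a
  r_corr = 0.726 + 1.448 = 2.174 μm/a
Category bounds: 1.3…25 μm/a bracket r_corr ⇒ C2

C2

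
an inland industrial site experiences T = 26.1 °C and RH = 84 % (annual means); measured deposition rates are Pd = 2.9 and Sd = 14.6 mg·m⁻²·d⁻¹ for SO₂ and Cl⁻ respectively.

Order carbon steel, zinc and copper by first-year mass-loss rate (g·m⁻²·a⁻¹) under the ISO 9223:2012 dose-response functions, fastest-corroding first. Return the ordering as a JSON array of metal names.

["carbon steel", "copper", "zinc"]

carbon steel: temperature factor f = -0.054·(16.1) = -0.8694
  SO₂ term: 1.77·2.9^0.52·exp(0.02·84-0.8694) = 6.926
  Sd branch = 0.102·Sd^0.62·e^(0.033·RH+0.04·T) = 24.42 μm/a
  r_corr = 6.926 + 24.42 = 31.35 μm/a
  mass loss = 31.35 μm/a × 7.85 g/cm³ = 246.1 g·m⁻²·a⁻¹
zinc: T>10 °C ⇒ hinge -0.071·(26.1−10) = -1.1431
  SO₂ term: 0.0129·2.9^0.44·exp(0.046·84-1.1431) = 0.3131
  Sd branch = 0.0175·Sd^0.57·e^(0.008·RH+0.085·T) = 1.452 μm/a
  r_corr = 0.3131 + 1.452 = 1.765 μm/a
  mass loss = 1.765 μm/a × 7.14 g/cm³ = 12.6 g·m⁻²·a⁻¹
copper: T>10 °C ⇒ hinge -0.080·(26.1−10) = -1.2880
  Pd branch = 0.0053·Pd^0.26·e^(0.059·RH+f) = 0.2738 μm/a
  Sd branch = 0.01025·Sd^0.27·e^(0.036·RH+0.049·T) = 1.563 μm/a
  r_corr = 0.2738 + 1.563 = 1.836 μm/a
  mass loss = 1.836 μm/a × 8.96 g/cm³ = 16.45 g·m⁻²·a⁻¹
Ordering by g·m⁻²·a⁻¹: carbon steel (246) > copper (16.5) > zinc (12.6)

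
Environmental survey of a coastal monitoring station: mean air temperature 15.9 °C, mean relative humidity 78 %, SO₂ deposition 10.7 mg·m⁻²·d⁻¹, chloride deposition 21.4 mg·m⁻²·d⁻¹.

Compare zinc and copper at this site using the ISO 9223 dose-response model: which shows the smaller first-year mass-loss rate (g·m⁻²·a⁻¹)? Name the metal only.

zinc: T>10 °C ⇒ hinge -0.071·(15.9−10) = -0.4189
  Pd branch = 0.0129·Pd^0.44·e^(0.046·RH+f) = 0.8706 μm/a
  Cl⁻ term: 0.0175·21.4^0.57·exp(0.008·78+0.085·15.9) = 0.7233
  sum: 0.8706 + 0.7233 → r_corr = 1.594 μm/a
  mass loss = 1.594 μm/a × 7.14 g/cm³ = 11.38 g·m⁻²·a⁻¹
copper: T>10 °C ⇒ hinge -0.080·(15.9−10) = -0.4720
  Pd branch = 0.0053·Pd^0.26·e^(0.059·RH+f) = 0.6103 μm/a
  Sd branch = 0.01025·Sd^0.27·e^(0.036·RH+0.049·T) = 0.8468 μm/a
  r_corr = 0.6103 + 0.8468 = 1.457 μm/a
  mass loss = 1.457 μm/a × 8.96 g/cm³ = 13.06 g·m⁻²·a⁻¹
Ordering by g·m⁻²·a⁻¹: copper (13.1) > zinc (11.4)

zinc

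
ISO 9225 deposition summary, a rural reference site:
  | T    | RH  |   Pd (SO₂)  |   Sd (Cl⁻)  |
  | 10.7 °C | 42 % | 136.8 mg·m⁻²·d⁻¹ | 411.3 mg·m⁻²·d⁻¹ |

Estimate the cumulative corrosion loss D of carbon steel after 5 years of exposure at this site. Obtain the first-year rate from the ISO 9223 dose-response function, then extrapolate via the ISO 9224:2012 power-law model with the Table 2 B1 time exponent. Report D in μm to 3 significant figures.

D(5) = 179 μm

carbon steel: f(T) = -0.054·(T−10) [T>10 °C] = -0.0378
  sulphur-dioxide contribution → 50.95 μm/a
  chloride contribution → 26.13 μm/a
  total first-year rate 77.08 μm/a
Power-law: D(5) = r_corr · 5^0.523
  D(5) = 77.08 × 5^0.523 = 77.08 × 2.32 = 178.9 μm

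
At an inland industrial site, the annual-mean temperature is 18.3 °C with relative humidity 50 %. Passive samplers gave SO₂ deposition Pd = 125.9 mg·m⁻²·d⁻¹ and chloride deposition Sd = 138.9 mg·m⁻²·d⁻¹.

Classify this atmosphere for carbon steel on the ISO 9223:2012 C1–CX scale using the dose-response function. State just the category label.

carbon steel: temperature factor f = -0.054·(8.3) = -0.4482
  SO₂ term: 1.77·125.9^0.52·exp(0.02·50-0.4482) = 37.99
  Cl⁻ term: 0.102·138.9^0.62·exp(0.033·50+0.04·18.3) = 23.53
  sum: 37.99 + 23.53 → r_corr = 61.51 μm/a
Category bounds: 50…80 μm/a bracket r_corr ⇒ C4

C4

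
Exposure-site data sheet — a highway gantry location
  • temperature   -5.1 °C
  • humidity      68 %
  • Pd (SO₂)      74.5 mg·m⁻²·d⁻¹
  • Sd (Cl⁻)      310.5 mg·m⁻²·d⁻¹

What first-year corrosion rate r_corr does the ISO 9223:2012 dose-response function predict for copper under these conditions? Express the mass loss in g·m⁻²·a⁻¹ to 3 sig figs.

copper: f(T) = +0.126·(T−10) [T≤10 °C] = -1.9026
  SO₂ term: 0.0053·74.5^0.26·exp(0.059·68-1.9026) = 0.134
  Cl⁻ term: 0.01025·310.5^0.27·exp(0.036·68+0.049·-5.1) = 0.4347
  r_corr = 0.134 + 0.4347 = 0.5687 μm/a
Convert to mass loss: 0.5687 μm/a × 8.96 g/cm³ = 5.096 g·m⁻²·a⁻¹

r_corr = 5.10 g·m⁻²·a⁻¹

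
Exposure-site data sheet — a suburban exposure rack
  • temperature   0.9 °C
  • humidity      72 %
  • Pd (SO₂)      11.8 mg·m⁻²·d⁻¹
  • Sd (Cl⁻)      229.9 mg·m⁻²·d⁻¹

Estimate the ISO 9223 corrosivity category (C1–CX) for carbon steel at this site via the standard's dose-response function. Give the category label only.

C3

carbon steel: f(T) = +0.150·(T−10) [T≤10 °C] = -1.3650
  Pd branch = 1.77·Pd^0.52·e^(0.02·RH+f) = 6.885 μm/a
  Sd branch = 0.102·Sd^0.62·e^(0.033·RH+0.04·T) = 33.13 μm/a
  sum: 6.885 + 33.13 → r_corr = 40.02 μm/a
Category bounds: 25…50 μm/a bracket r_corr ⇒ C3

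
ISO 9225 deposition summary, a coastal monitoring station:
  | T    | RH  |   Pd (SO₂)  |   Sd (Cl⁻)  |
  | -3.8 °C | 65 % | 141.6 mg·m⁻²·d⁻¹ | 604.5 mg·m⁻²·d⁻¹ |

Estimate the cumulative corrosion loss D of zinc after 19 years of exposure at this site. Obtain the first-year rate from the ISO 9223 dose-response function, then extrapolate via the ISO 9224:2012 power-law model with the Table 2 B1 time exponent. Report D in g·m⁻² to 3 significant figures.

D(19) = 169 g·m⁻²

zinc: T≤10 °C ⇒ hinge +0.038·(-3.8−10) = -0.5244
  SO₂ term: 0.0129·141.6^0.44·exp(0.046·65-0.5244) = 1.342
  Sd branch = 0.0175·Sd^0.57·e^(0.008·RH+0.085·T) = 0.8203 μm/a
  r_corr = 1.342 + 0.8203 = 2.163 μm/a
Long-term exponent b (ISO 9224 Table 2, B1) = 0.813
  D(19) = 2.163 × 19^0.813 = 2.163 × 10.96 = 23.69 μm
  Mass loss = 23.69 μm × 7.14 g/cm³ = 169.2 g·m⁻²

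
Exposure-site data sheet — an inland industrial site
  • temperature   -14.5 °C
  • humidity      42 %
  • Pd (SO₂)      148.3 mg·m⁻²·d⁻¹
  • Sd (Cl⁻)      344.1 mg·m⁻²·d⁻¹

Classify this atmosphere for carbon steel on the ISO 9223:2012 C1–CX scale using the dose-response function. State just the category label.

C2

carbon steel: temperature factor f = +0.150·(-24.5) = -3.6750
  Pd branch = 1.77·Pd^0.52·e^(0.02·RH+f) = 1.399 μm/a
  Cl⁻ term: 0.102·344.1^0.62·exp(0.033·42+0.04·-14.5) = 8.539
  sum: 1.399 + 8.539 → r_corr = 9.937 μm/a
ISO 9223 Table 2 (carbon steel): 1.3 < 9.94 ≤ 25 μm/a ⇒ C2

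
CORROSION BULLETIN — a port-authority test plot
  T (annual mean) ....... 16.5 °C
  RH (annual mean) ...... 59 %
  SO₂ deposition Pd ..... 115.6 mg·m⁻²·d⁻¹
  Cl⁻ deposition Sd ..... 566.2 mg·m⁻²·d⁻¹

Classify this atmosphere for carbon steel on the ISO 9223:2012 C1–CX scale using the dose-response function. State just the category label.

C5

carbon steel: f(T) = -0.054·(T−10) [T>10 °C] = -0.3510
  Pd branch = 1.77·Pd^0.52·e^(0.02·RH+f) = 47.94 μm/a
  Cl⁻ term: 0.102·566.2^0.62·exp(0.033·59+0.04·16.5) = 70.41
  sum: 47.94 + 70.41 → r_corr = 118.4 μm/a
Category bounds: 80…200 μm/a bracket r_corr ⇒ C5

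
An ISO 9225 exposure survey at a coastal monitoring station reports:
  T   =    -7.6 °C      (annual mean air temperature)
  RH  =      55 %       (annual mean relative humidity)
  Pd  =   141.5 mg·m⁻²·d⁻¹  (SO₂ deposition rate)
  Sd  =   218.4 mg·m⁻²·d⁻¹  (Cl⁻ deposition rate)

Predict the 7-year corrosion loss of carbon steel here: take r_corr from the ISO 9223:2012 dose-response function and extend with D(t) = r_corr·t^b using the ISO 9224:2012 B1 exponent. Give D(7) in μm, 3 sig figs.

D(7) = 49.9 μm

carbon steel: T≤10 °C ⇒ hinge +0.150·(-7.6−10) = -2.6400
  Pd branch = 1.77·Pd^0.52·e^(0.02·RH+f) = 4.984 μm/a
  Sd branch = 0.102·Sd^0.62·e^(0.033·RH+0.04·T) = 13.04 μm/a
  r_corr = 4.984 + 13.04 = 18.02 μm/a
Long-term exponent b (ISO 9224 Table 2, B1) = 0.523
  D(7) = 18.02 × 7^0.523 = 18.02 × 2.767 = 49.86 μm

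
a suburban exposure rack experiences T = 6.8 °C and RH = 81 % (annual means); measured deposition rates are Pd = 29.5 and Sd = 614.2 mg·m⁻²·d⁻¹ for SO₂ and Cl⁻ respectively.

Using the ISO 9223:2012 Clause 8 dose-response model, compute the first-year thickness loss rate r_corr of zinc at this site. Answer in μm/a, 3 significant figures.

zinc: f(T) = +0.038·(T−10) [T≤10 °C] = -0.1216
  sulphur-dioxide contribution → 2.102 μm/a
  chloride contribution → 2.316 μm/a
  total first-year rate 4.419 μm/a

r_corr = 4.42 μm/a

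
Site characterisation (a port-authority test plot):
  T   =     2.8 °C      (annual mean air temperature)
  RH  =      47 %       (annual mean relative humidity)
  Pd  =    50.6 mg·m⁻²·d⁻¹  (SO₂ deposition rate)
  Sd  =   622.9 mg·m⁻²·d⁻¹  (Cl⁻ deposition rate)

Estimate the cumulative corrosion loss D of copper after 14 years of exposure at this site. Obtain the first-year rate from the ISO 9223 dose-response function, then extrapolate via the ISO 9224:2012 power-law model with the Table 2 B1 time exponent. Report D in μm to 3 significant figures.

D(14) = 2.66 μm

copper: temperature factor f = +0.126·(-7.2) = -0.9072
  sulphur-dioxide contribution → 0.09499 μm/a
  chloride contribution → 0.3628 μm/a
  total first-year rate 0.4578 μm/a
Long-term exponent b (ISO 9224 Table 2, B1) = 0.667
  D(14) = 0.4578 × 14^0.667 = 0.4578 × 5.814 = 2.661 μm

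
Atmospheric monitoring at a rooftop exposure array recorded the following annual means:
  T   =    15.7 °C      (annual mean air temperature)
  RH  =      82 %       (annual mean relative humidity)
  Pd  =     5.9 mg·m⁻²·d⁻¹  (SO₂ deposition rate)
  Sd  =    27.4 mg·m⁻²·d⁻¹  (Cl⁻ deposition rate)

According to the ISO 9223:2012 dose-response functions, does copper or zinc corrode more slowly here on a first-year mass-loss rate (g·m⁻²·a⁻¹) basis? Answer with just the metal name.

copper: T>10 °C ⇒ hinge -0.080·(15.7−10) = -0.4560
  Pd branch = 0.0053·Pd^0.26·e^(0.059·RH+f) = 0.6726 μm/a
  Cl⁻ term: 0.01025·27.4^0.27·exp(0.036·82+0.049·15.7) = 1.035
  sum: 0.6726 + 1.035 → r_corr = 1.708 μm/a
  mass loss = 1.708 μm/a × 8.96 g/cm³ = 15.3 g·m⁻²·a⁻¹
zinc: T>10 °C ⇒ hinge -0.071·(15.7−10) = -0.4047
  Pd branch = 0.0129·Pd^0.44·e^(0.046·RH+f) = 0.8169 μm/a
  Sd branch = 0.0175·Sd^0.57·e^(0.008·RH+0.085·T) = 0.8453 μm/a
  sum: 0.8169 + 0.8453 → r_corr = 1.662 μm/a
  mass loss = 1.662 μm/a × 7.14 g/cm³ = 11.87 g·m⁻²·a⁻¹
Ordering by g·m⁻²·a⁻¹: copper (15.3) > zinc (11.9)

zinc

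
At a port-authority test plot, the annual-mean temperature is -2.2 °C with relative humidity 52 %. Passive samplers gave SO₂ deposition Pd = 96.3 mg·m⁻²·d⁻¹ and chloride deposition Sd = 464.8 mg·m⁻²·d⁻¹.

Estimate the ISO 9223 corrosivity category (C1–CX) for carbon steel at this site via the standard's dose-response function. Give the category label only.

C3

carbon steel: f(T) = +0.150·(T−10) [T≤10 °C] = -1.8300
  sulphur-dioxide contribution → 8.637 μm/a
  chloride contribution → 23.41 μm/a
  ⇒ r_corr(carbon steel) = 32.04 μm/a
Category bounds: 25…50 μm/a bracket r_corr ⇒ C3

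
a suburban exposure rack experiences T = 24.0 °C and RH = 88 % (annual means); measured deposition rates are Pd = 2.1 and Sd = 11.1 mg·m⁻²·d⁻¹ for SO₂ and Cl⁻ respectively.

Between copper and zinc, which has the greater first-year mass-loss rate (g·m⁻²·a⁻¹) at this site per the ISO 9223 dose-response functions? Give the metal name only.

copper: T>10 °C ⇒ hinge -0.080·(24.0−10) = -1.1200
  SO₂ term: 0.0053·2.1^0.26·exp(0.059·88-1.1200) = 0.3771
  Sd branch = 0.01025·Sd^0.27·e^(0.036·RH+0.049·T) = 1.512 μm/a
  sum: 0.3771 + 1.512 → r_corr = 1.889 μm/a
  mass loss = 1.889 μm/a × 8.96 g/cm³ = 16.93 g·m⁻²·a⁻¹
zinc: temperature factor f = -0.071·(14.0) = -0.9940
  SO₂ term: 0.0129·2.1^0.44·exp(0.046·88-0.9940) = 0.3791
  Sd branch = 0.0175·Sd^0.57·e^(0.008·RH+0.085·T) = 1.073 μm/a
  sum: 0.3791 + 1.073 → r_corr = 1.452 μm/a
  mass loss = 1.452 μm/a × 7.14 g/cm³ = 10.37 g·m⁻²·a⁻¹
Ordering by g·m⁻²·a⁻¹: copper (16.9) > zinc (10.4)

copper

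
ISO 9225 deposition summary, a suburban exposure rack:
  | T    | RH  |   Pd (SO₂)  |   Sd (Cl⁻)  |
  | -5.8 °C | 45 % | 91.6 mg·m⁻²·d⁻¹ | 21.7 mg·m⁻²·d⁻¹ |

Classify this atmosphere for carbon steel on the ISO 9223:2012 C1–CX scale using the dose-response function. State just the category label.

carbon steel: T≤10 °C ⇒ hinge +0.150·(-5.8−10) = -2.3700
  Pd branch = 1.77·Pd^0.52·e^(0.02·RH+f) = 4.263 μm/a
  Sd branch = 0.102·Sd^0.62·e^(0.033·RH+0.04·T) = 2.406 μm/a
  sum: 4.263 + 2.406 → r_corr = 6.67 μm/a
ISO 9223 Table 2 (carbon steel): 1.3 < 6.67 ≤ 25 μm/a ⇒ C2

C2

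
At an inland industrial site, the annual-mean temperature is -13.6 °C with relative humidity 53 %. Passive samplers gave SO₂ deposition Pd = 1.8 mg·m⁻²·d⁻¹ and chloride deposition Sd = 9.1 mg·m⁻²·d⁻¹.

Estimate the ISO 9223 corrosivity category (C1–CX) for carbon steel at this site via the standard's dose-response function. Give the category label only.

C2

carbon steel: T≤10 °C ⇒ hinge +0.150·(-13.6−10) = -3.5400
  SO₂ term: 1.77·1.8^0.52·exp(0.02·53-3.5400) = 0.2012
  Cl⁻ term: 0.102·9.1^0.62·exp(0.033·53+0.04·-13.6) = 1.338
  sum: 0.2012 + 1.338 → r_corr = 1.539 μm/a
Category bounds: 1.3…25 μm/a bracket r_corr ⇒ C2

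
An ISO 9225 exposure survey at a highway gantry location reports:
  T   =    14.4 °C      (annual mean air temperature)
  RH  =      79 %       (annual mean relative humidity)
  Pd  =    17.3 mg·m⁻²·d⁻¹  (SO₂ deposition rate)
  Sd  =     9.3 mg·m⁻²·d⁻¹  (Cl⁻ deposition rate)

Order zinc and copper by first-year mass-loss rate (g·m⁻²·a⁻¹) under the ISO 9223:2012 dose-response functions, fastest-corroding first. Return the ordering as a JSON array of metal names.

["copper", "zinc"]

zinc: temperature factor f = -0.071·(4.4) = -0.3124
  sulphur-dioxide contribution → 1.253 μm/a
  chloride contribution → 0.3991 μm/a
  total first-year rate 1.652 μm/a
  mass loss = 1.652 μm/a × 7.14 g/cm³ = 11.79 g·m⁻²·a⁻¹
copper: f(T) = -0.080·(T−10) [T>10 °C] = -0.3520
  sulphur-dioxide contribution → 0.8271 μm/a
  chloride contribution → 0.6513 μm/a
  ⇒ r_corr(copper) = 1.478 μm/a
  mass loss = 1.478 μm/a × 8.96 g/cm³ = 13.25 g·m⁻²·a⁻¹
Ordering by g·m⁻²·a⁻¹: copper (13.2) > zinc (11.8)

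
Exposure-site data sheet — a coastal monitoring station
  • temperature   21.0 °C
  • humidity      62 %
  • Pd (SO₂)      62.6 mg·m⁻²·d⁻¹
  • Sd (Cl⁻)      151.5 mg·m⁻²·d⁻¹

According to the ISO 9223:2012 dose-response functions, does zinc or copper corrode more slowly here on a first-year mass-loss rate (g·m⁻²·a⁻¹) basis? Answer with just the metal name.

zinc: temperature factor f = -0.071·(11.0) = -0.7810
  SO₂ term: 0.0129·62.6^0.44·exp(0.046·62-0.7810) = 0.6317
  Sd branch = 0.0175·Sd^0.57·e^(0.008·RH+0.085·T) = 2.996 μm/a
  sum: 0.6317 + 2.996 → r_corr = 3.627 μm/a
  mass loss = 3.627 μm/a × 7.14 g/cm³ = 25.9 g·m⁻²·a⁻¹
copper: temperature factor f = -0.080·(11.0) = -0.8800
  Pd branch = 0.0053·Pd^0.26·e^(0.059·RH+f) = 0.25 μm/a
  Sd branch = 0.01025·Sd^0.27·e^(0.036·RH+0.049·T) = 1.037 μm/a
  sum: 0.25 + 1.037 → r_corr = 1.287 μm/a
  mass loss = 1.287 μm/a × 8.96 g/cm³ = 11.53 g·m⁻²·a⁻¹
Ordering by g·m⁻²·a⁻¹: zinc (25.9) > copper (11.5)

copper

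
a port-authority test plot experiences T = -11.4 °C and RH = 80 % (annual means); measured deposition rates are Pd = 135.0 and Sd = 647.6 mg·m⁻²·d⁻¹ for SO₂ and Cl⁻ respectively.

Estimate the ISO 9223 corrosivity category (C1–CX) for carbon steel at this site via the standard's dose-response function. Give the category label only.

C4

carbon steel: T≤10 °C ⇒ hinge +0.150·(-11.4−10) = -3.2100
  sulphur-dioxide contribution → 4.535 μm/a
  chloride contribution → 50.13 μm/a
  total first-year rate 54.67 μm/a
Category bounds: 50…80 μm/a bracket r_corr ⇒ C4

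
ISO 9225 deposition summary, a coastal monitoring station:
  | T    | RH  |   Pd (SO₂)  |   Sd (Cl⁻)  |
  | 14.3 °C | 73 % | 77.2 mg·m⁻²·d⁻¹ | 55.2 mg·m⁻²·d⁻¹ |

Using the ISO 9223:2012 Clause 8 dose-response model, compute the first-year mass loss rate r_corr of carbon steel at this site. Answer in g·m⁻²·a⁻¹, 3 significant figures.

r_corr = 644 g·m⁻²·a⁻¹

carbon steel: temperature factor f = -0.054·(4.3) = -0.2322
  Pd branch = 1.77·Pd^0.52·e^(0.02·RH+f) = 57.91 μm/a
  Sd branch = 0.102·Sd^0.62·e^(0.033·RH+0.04·T) = 24.17 μm/a
  r_corr = 57.91 + 24.17 = 82.08 μm/a
Convert to mass loss: 82.08 μm/a × 7.85 g/cm³ = 644.3 g·m⁻²·a⁻¹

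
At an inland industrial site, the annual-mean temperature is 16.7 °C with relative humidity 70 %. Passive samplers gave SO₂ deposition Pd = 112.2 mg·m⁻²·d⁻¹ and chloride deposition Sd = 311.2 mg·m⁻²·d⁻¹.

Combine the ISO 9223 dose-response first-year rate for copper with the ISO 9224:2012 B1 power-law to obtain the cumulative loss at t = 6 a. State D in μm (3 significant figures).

D(6) = 6.67 μm

copper: T>10 °C ⇒ hinge -0.080·(16.7−10) = -0.5360
  Pd branch = 0.0053·Pd^0.26·e^(0.059·RH+f) = 0.6579 μm/a
  Sd branch = 0.01025·Sd^0.27·e^(0.036·RH+0.049·T) = 1.36 μm/a
  r_corr = 0.6579 + 1.36 = 2.018 μm/a
Power-law: D(6) = r_corr · 6^0.667
  D(6) = 2.018 × 6^0.667 = 2.018 × 3.304 = 6.668 μm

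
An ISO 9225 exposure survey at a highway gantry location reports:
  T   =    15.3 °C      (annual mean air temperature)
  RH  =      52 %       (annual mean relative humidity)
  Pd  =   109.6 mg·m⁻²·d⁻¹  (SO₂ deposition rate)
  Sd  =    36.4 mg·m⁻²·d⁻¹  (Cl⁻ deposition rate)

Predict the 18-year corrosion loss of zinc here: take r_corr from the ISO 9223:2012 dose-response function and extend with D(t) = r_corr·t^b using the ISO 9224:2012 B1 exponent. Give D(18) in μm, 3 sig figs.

D(18) = 15.9 μm

zinc: temperature factor f = -0.071·(5.3) = -0.3763
  SO₂ term: 0.0129·109.6^0.44·exp(0.046·52-0.3763) = 0.7647
  Sd branch = 0.0175·Sd^0.57·e^(0.008·RH+0.085·T) = 0.7557 μm/a
  r_corr = 0.7647 + 0.7557 = 1.52 μm/a
ISO 9224: D(t) = r_corr · t^b with b = 0.813 (zinc, B1)
  D(18) = 1.52 × 18^0.813 = 1.52 × 10.48 = 15.94 μm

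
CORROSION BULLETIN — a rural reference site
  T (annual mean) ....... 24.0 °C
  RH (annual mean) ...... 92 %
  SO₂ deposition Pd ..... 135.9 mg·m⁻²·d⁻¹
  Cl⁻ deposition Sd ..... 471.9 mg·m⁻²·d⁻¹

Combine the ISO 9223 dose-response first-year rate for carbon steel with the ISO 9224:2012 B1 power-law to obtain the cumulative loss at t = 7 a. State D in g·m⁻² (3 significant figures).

carbon steel: temperature factor f = -0.054·(14.0) = -0.7560
  sulphur-dioxide contribution → 67.3 μm/a
  chloride contribution → 252.2 μm/a
  ⇒ r_corr(carbon steel) = 319.5 μm/a
ISO 9224: D(t) = r_corr · t^b with b = 0.523 (carbon steel, B1)
  D(7) = 319.5 × 7^0.523 = 319.5 × 2.767 = 884.1 μm
  Mass loss = 884.1 μm × 7.85 g/cm³ = 6941 g·m⁻²

D(7) = 6.94e+03 g·m⁻²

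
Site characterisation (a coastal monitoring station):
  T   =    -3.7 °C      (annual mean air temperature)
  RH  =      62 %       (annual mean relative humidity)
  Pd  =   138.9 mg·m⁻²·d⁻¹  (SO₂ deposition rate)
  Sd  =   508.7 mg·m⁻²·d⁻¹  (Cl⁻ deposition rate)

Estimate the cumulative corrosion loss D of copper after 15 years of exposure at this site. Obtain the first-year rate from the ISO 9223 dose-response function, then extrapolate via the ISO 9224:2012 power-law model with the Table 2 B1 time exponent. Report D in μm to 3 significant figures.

copper: f(T) = +0.126·(T−10) [T≤10 °C] = -1.7262
  sulphur-dioxide contribution → 0.1319 μm/a
  chloride contribution → 0.4286 μm/a
  total first-year rate 0.5606 μm/a
ISO 9224: D(t) = r_corr · t^b with b = 0.667 (copper, B1)
  D(15) = 0.5606 × 15^0.667 = 0.5606 × 6.088 = 3.412 μm

D(15) = 3.41 μm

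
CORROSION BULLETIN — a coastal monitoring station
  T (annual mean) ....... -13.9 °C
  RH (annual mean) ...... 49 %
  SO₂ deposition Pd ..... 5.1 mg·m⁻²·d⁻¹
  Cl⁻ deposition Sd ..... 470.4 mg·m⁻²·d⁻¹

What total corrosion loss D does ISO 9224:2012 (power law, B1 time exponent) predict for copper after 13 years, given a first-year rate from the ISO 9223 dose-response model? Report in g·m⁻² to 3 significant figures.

D(13) = 8.26 g·m⁻²

copper: T≤10 °C ⇒ hinge +0.126·(-13.9−10) = -3.0114
  sulphur-dioxide contribution → 0.007177 μm/a
  chloride contribution → 0.1594 μm/a
  total first-year rate 0.1666 μm/a
ISO 9224: D(t) = r_corr · t^b with b = 0.667 (copper, B1)
  D(13) = 0.1666 × 13^0.667 = 0.1666 × 5.534 = 0.922 μm
  Mass loss = 0.922 μm × 8.96 g/cm³ = 8.261 g·m⁻²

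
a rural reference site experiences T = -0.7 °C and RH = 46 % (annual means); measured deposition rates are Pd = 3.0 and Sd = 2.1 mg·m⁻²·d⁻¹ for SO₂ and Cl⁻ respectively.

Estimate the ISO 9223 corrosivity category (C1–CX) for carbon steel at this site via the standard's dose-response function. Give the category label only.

carbon steel: f(T) = +0.150·(T−10) [T≤10 °C] = -1.6050
  sulphur-dioxide contribution → 1.58 μm/a
  chloride contribution → 0.7169 μm/a
  ⇒ r_corr(carbon steel) = 2.297 μm/a
ISO 9223 Table 2 (carbon steel): 1.3 < 2.3 ≤ 25 μm/a ⇒ C2

C2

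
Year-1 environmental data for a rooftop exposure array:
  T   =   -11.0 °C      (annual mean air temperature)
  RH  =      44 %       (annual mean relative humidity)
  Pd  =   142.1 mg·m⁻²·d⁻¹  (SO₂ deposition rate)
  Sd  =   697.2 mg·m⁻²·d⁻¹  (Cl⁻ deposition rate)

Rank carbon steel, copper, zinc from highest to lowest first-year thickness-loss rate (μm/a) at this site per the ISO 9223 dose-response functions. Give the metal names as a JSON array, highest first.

carbon steel: temperature factor f = +0.150·(-21.0) = -3.1500
  Pd branch = 1.77·Pd^0.52·e^(0.02·RH+f) = 2.407 μm/a
  Cl⁻ term: 0.102·697.2^0.62·exp(0.033·44+0.04·-11.0) = 16.26
  sum: 2.407 + 16.26 → r_corr = 18.66 μm/a
copper: f(T) = +0.126·(T−10) [T≤10 °C] = -2.6460
  Pd branch = 0.0053·Pd^0.26·e^(0.059·RH+f) = 0.01829 μm/a
  Sd branch = 0.01025·Sd^0.27·e^(0.036·RH+0.049·T) = 0.1707 μm/a
  sum: 0.01829 + 0.1707 → r_corr = 0.189 μm/a
zinc: f(T) = +0.038·(T−10) [T≤10 °C] = -0.7980
  SO₂ term: 0.0129·142.1^0.44·exp(0.046·44-0.7980) = 0.3892
  Sd branch = 0.0175·Sd^0.57·e^(0.008·RH+0.085·T) = 0.4079 μm/a
  sum: 0.3892 + 0.4079 → r_corr = 0.7971 μm/a
Ordering by μm/a: carbon steel (18.7) > zinc (0.797) > copper (0.189)

["carbon steel", "zinc", "copper"]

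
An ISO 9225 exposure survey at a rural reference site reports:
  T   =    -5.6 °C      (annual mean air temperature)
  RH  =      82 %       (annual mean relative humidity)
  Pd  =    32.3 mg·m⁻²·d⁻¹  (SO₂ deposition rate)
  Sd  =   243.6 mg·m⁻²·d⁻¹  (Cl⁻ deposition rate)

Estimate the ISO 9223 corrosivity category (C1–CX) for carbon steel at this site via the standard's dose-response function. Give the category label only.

C3

carbon steel: T≤10 °C ⇒ hinge +0.150·(-5.6−10) = -2.3400
  SO₂ term: 1.77·32.3^0.52·exp(0.02·82-2.3400) = 5.355
  Cl⁻ term: 0.102·243.6^0.62·exp(0.033·82+0.04·-5.6) = 36.83
  sum: 5.355 + 36.83 → r_corr = 42.19 μm/a
42.2 μm/a falls in (25, 50] for carbon steel → category C3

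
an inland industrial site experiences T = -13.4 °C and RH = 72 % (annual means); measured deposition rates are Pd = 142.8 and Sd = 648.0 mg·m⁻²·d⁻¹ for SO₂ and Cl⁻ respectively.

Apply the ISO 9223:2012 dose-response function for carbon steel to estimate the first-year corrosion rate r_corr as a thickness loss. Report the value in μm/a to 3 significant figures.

carbon steel: temperature factor f = +0.150·(-23.4) = -3.5100
  sulphur-dioxide contribution → 2.947 μm/a
  chloride contribution → 35.55 μm/a
  ⇒ r_corr(carbon steel) = 38.5 μm/a

r_corr = 38.5 μm/a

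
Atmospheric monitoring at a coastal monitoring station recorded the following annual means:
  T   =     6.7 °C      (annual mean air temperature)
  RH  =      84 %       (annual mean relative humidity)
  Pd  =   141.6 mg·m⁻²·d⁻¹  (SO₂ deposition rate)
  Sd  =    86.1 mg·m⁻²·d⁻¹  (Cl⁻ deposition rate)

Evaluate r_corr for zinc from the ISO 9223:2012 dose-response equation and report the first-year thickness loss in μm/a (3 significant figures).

r_corr = 5.56 μm/a

zinc: f(T) = +0.038·(T−10) [T≤10 °C] = -0.1254
  SO₂ term: 0.0129·141.6^0.44·exp(0.046·84-0.1254) = 4.794
  Cl⁻ term: 0.0175·86.1^0.57·exp(0.008·84+0.085·6.7) = 0.7677
  r_corr = 4.794 + 0.7677 = 5.562 μm/a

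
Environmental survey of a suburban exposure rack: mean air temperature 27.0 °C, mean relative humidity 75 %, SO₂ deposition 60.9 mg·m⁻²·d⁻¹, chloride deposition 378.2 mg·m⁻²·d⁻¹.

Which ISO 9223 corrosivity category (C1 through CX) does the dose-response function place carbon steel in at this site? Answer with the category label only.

C5

carbon steel: f(T) = -0.054·(T−10) [T>10 °C] = -0.9180
  Pd branch = 1.77·Pd^0.52·e^(0.02·RH+f) = 26.84 μm/a
  Sd branch = 0.102·Sd^0.62·e^(0.033·RH+0.04·T) = 141.5 μm/a
  r_corr = 26.84 + 141.5 = 168.3 μm/a
168 μm/a falls in (80, 200] for carbon steel → category C5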